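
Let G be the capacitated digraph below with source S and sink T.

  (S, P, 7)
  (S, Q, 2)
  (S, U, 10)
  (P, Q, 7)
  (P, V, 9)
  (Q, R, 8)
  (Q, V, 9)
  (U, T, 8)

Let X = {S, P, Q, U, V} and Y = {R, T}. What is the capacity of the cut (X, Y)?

16

Edges leaving {S, P, Q, U, V}: Q→R (8), U→T (8).
Cut capacity = 8 + 8 = 16.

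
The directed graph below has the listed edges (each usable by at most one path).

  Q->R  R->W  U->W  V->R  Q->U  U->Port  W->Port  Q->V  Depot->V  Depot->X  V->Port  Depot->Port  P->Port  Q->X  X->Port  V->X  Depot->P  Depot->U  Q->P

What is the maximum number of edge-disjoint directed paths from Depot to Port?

5

Assign every edge capacity 1; by Menger, the answer equals the max flow.
Path Depot→Port (+1); total 1.
Path Depot→P→Port (+1); total 2.
Path Depot→U→Port (+1); total 3.
Path Depot→V→Port (+1); total 4.
Path Depot→X→Port (+1); total 5.
No residual Depot→Port path; max flow = 5.
Certifying cut of size 5: {Depot→P, Depot→Port, Depot→U, Depot→V, Depot→X}.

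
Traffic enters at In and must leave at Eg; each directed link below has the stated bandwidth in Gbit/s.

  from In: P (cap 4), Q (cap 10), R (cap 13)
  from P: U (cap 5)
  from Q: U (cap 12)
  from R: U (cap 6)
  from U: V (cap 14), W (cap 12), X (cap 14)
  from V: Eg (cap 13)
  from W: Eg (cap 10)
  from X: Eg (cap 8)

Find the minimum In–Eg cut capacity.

Augment In→P→U→V→Eg: bottleneck 4, flow now 4.
Augment In→Q→U→V→Eg: bottleneck 9, flow now 13.
Augment In→Q→U→W→Eg: bottleneck 1, flow now 14.
Augment In→R→U→W→Eg: bottleneck 6, flow now 20.
No augmenting path remains; maximum flow = 20.
By max-flow min-cut, the minimum cut capacity equals the max flow.
In the residual graph, reachable from In: {In, R}.
Min-cut edges: In→P (4), In→Q (10), R→U (6); capacity 4 + 10 + 6 = 20.

20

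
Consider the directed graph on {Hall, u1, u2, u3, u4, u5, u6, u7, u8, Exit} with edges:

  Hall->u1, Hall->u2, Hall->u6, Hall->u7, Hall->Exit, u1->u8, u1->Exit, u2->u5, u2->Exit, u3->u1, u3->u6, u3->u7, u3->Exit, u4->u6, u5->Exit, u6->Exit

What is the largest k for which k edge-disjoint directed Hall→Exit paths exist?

4

Assign every edge capacity 1; by Menger, the answer equals the max flow.
Path Hall→Exit (+1); total 1.
Path Hall→u1→Exit (+1); total 2.
Path Hall→u2→Exit (+1); total 3.
Path Hall→u6→Exit (+1); total 4.
No residual Hall→Exit path; max flow = 4.
Certifying cut of size 4: {Hall→Exit, Hall→u1, Hall→u2, Hall→u6}.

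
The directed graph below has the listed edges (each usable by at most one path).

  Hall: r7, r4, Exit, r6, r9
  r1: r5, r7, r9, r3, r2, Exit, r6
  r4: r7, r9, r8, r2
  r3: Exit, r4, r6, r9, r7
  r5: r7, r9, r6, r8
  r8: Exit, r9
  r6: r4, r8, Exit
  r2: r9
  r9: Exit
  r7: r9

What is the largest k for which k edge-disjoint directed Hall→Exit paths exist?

Assign every edge capacity 1; by Menger, the answer equals the max flow.
Path Hall→Exit (+1); total 1.
Path Hall→r6→Exit (+1); total 2.
Path Hall→r9→Exit (+1); total 3.
Path Hall→r4→r8→Exit (+1); total 4.
No residual Hall→Exit path; max flow = 4.
Certifying cut of size 4: {Hall→Exit, Hall→r4, Hall→r6, r9→Exit}.

4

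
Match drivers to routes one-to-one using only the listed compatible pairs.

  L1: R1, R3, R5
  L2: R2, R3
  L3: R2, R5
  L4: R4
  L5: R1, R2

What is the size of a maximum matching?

Unit-capacity flow: source→left, listed edges, right→sink; max matching = max flow.
Augmenting path L1→R1 (+1); matched 1.
Augmenting path L2→R2 (+1); matched 2.
Augmenting path L3→R5 (+1); matched 3.
Augmenting path L4→R4 (+1); matched 4.
Augmenting path L5→R1→L1→R3 (+1); matched 5.
No augmenting path remains; maximum matching = 5.
König certificate: {L1, L2, L3, L4, L5} is a vertex cover of size 5 (every listed pair touches it), so no matching can be larger.

5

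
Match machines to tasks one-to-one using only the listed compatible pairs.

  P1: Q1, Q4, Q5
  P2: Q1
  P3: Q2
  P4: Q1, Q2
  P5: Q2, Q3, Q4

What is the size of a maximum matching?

4

Unit-capacity flow: source→left, listed edges, right→sink; max matching = max flow.
Augmenting path P1→Q1 (+1); matched 1.
Augmenting path P3→Q2 (+1); matched 2.
Augmenting path P5→Q3 (+1); matched 3.
Augmenting path P2→Q1→P1→Q4 (+1); matched 4.
No augmenting path remains; maximum matching = 4.
König certificate: {P1, P5, Q1, Q2} is a vertex cover of size 4 (every listed pair touches it), so no matching can be larger.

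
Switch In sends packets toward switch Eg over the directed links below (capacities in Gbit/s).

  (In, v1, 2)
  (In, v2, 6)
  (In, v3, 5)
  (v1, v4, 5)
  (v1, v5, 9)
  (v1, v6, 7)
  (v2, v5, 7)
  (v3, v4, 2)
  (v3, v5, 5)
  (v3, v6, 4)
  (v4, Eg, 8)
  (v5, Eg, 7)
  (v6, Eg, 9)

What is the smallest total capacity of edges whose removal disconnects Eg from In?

13

Augment In→v1→v4→Eg: bottleneck 2, flow now 2.
Augment In→v2→v5→Eg: bottleneck 6, flow now 8.
Augment In→v3→v4→Eg: bottleneck 2, flow now 10.
Augment In→v3→v5→Eg: bottleneck 1, flow now 11.
Augment In→v3→v6→Eg: bottleneck 2, flow now 13.
No augmenting path remains; maximum flow = 13.
By max-flow min-cut, the minimum cut capacity equals the max flow.
In the residual graph, reachable from In: {In}.
Min-cut edges: In→v1 (2), In→v2 (6), In→v3 (5); capacity 2 + 6 + 5 = 13.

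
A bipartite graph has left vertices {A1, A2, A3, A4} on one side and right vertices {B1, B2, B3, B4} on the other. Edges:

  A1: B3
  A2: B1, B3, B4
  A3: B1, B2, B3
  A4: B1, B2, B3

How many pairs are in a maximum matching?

4

Unit-capacity flow: source→left, listed edges, right→sink; max matching = max flow.
Augmenting path A1→B3 (+1); matched 1.
Augmenting path A2→B1 (+1); matched 2.
Augmenting path A3→B2 (+1); matched 3.
Augmenting path A4→B1→A2→B4 (+1); matched 4.
No augmenting path remains; maximum matching = 4.
König certificate: {A1, A2, A3, A4} is a vertex cover of size 4 (every listed pair touches it), so no matching can be larger.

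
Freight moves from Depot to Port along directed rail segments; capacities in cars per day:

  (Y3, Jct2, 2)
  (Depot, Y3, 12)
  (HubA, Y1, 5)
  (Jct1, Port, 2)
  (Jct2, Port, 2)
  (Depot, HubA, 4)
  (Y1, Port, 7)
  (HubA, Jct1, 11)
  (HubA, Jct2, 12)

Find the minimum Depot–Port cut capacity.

Augment Depot→Y3→Jct2→Port: bottleneck 2, flow now 2.
Augment Depot→HubA→Jct1→Port: bottleneck 2, flow now 4.
Augment Depot→HubA→Y1→Port: bottleneck 2, flow now 6.
No augmenting path remains; maximum flow = 6.
By max-flow min-cut, the minimum cut capacity equals the max flow.
In the residual graph, reachable from Depot: {Depot, Y3}.
Min-cut edges: Depot→HubA (4), Y3→Jct2 (2); capacity 4 + 2 = 6.

6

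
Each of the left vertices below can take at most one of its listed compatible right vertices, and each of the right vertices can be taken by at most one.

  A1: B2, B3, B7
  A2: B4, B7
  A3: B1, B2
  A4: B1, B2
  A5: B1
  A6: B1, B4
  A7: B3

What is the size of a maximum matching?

5

Unit-capacity flow: source→left, listed edges, right→sink; max matching = max flow.
Augmenting path A1→B2 (+1); matched 1.
Augmenting path A2→B4 (+1); matched 2.
Augmenting path A3→B1 (+1); matched 3.
Augmenting path A7→B3 (+1); matched 4.
Augmenting path A4→B2→A1→B7 (+1); matched 5.
No augmenting path remains; maximum matching = 5.
König certificate: {B1, B2, B3, B4, B7} is a vertex cover of size 5 (every listed pair touches it), so no matching can be larger.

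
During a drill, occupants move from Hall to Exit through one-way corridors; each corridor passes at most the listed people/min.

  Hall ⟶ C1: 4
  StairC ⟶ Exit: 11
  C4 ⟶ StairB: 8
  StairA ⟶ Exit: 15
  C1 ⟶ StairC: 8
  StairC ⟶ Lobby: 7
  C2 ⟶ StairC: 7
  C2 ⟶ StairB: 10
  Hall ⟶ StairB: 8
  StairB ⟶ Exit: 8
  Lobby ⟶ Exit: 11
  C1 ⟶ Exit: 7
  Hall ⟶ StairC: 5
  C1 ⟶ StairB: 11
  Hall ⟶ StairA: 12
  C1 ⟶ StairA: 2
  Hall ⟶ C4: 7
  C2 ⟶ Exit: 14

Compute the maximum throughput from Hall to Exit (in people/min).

Augment Hall→C1→Exit: bottleneck 4, flow now 4.
Augment Hall→StairC→Exit: bottleneck 5, flow now 9.
Augment Hall→StairA→Exit: bottleneck 12, flow now 21.
Augment Hall→StairB→Exit: bottleneck 8, flow now 29.
No augmenting path remains; maximum flow = 29.
In the residual graph, reachable from Hall: {Hall, C4, StairB}.
Min-cut edges: Hall→C1 (4), Hall→StairC (5), Hall→StairA (12), StairB→Exit (8); capacity 4 + 5 + 12 + 8 = 29.
This cut is saturated, so no flow can exceed 29.

29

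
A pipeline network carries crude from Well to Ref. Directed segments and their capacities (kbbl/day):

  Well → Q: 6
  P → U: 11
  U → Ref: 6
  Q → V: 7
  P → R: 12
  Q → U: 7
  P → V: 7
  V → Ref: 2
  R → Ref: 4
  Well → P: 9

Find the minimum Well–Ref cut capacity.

12

Augment Well→P→R→Ref: bottleneck 4, flow now 4.
Augment Well→P→U→Ref: bottleneck 5, flow now 9.
Augment Well→Q→U→Ref: bottleneck 1, flow now 10.
Augment Well→Q→V→Ref: bottleneck 2, flow now 12.
No augmenting path remains; maximum flow = 12.
By max-flow min-cut, the minimum cut capacity equals the max flow.
In the residual graph, reachable from Well: {Well, P, Q, R, U, V}.
Min-cut edges: R→Ref (4), U→Ref (6), V→Ref (2); capacity 4 + 6 + 2 = 12.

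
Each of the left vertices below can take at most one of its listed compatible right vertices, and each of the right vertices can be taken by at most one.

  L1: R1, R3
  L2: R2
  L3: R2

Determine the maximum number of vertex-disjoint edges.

2

Unit-capacity flow: source→left, listed edges, right→sink; max matching = max flow.
Augmenting path L1→R1 (+1); matched 1.
Augmenting path L2→R2 (+1); matched 2.
No augmenting path remains; maximum matching = 2.
König certificate: {L1, R2} is a vertex cover of size 2 (every listed pair touches it), so no matching can be larger.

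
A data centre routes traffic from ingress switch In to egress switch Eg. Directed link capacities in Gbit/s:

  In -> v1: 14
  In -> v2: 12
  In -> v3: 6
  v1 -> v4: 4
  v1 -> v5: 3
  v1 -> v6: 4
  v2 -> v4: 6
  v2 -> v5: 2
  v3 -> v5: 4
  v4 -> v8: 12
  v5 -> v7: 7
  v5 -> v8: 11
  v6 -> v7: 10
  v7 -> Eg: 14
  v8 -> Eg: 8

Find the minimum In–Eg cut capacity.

Augment In→v1→v4→v8→Eg: bottleneck 4, flow now 4.
Augment In→v1→v5→v7→Eg: bottleneck 3, flow now 7.
Augment In→v1→v6→v7→Eg: bottleneck 4, flow now 11.
Augment In→v2→v4→v8→Eg: bottleneck 4, flow now 15.
Augment In→v2→v5→v7→Eg: bottleneck 2, flow now 17.
Augment In→v3→v5→v7→Eg: bottleneck 2, flow now 19.
No augmenting path remains; maximum flow = 19.
By max-flow min-cut, the minimum cut capacity equals the max flow.
In the residual graph, reachable from In: {In, v1, v2, v3, v4, v5, v8}.
Min-cut edges: v1→v6 (4), v5→v7 (7), v8→Eg (8); capacity 4 + 7 + 8 = 19.

19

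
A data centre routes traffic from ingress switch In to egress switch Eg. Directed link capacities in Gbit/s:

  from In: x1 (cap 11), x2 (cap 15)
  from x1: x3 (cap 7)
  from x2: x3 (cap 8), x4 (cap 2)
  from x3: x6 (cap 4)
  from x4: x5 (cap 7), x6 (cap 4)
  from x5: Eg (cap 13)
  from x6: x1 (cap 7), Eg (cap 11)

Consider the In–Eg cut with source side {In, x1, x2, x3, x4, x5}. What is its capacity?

21

Edges leaving {In, x1, x2, x3, x4, x5}: x3→x6 (4), x4→x6 (4), x5→Eg (13).
Cut capacity = 4 + 4 + 13 = 21.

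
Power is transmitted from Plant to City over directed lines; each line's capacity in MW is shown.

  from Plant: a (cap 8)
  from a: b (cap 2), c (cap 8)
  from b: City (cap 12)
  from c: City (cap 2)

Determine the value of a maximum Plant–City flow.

4

Augment Plant→a→b→City: bottleneck 2, flow now 2.
Augment Plant→a→c→City: bottleneck 2, flow now 4.
No augmenting path remains; maximum flow = 4.
In the residual graph, reachable from Plant: {Plant, a, c}.
Min-cut edges: a→b (2), c→City (2); capacity 2 + 2 = 4.
This cut is saturated, so no flow can exceed 4.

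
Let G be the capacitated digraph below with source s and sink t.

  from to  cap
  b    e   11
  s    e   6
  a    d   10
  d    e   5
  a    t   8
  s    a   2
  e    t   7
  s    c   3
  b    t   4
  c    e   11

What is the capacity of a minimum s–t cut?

Augment s→a→t: bottleneck 2, flow now 2.
Augment s→e→t: bottleneck 6, flow now 8.
Augment s→c→e→t: bottleneck 1, flow now 9.
No augmenting path remains; maximum flow = 9.
By max-flow min-cut, the minimum cut capacity equals the max flow.
In the residual graph, reachable from s: {s, c, e}.
Min-cut edges: s→a (2), e→t (7); capacity 2 + 7 = 9.

9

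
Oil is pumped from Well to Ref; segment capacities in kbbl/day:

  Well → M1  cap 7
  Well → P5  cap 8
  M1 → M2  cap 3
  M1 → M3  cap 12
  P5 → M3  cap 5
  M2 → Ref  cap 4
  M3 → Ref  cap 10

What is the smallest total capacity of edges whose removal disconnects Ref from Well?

Augment Well→M1→M2→Ref: bottleneck 3, flow now 3.
Augment Well→M1→M3→Ref: bottleneck 4, flow now 7.
Augment Well→P5→M3→Ref: bottleneck 5, flow now 12.
No augmenting path remains; maximum flow = 12.
By max-flow min-cut, the minimum cut capacity equals the max flow.
In the residual graph, reachable from Well: {Well, P5}.
Min-cut edges: Well→M1 (7), P5→M3 (5); capacity 7 + 5 = 12.

12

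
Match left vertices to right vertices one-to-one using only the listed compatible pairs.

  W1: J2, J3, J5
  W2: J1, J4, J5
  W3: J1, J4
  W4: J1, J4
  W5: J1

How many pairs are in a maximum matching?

Unit-capacity flow: source→left, listed edges, right→sink; max matching = max flow.
Augmenting path W1→J2 (+1); matched 1.
Augmenting path W2→J1 (+1); matched 2.
Augmenting path W3→J4 (+1); matched 3.
Augmenting path W4→J1→W2→J5 (+1); matched 4.
No augmenting path remains; maximum matching = 4.
König certificate: {W1, W2, J1, J4} is a vertex cover of size 4 (every listed pair touches it), so no matching can be larger.

4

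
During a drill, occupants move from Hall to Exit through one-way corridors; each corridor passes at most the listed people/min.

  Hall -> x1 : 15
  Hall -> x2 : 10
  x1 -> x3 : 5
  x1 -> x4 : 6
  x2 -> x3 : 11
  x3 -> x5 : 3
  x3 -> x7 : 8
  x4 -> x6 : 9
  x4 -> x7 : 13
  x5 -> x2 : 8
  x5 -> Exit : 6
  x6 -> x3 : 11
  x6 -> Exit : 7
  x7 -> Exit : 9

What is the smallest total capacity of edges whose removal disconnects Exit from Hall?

Augment Hall→x1→x3→x5→Exit: bottleneck 3, flow now 3.
Augment Hall→x1→x3→x7→Exit: bottleneck 2, flow now 5.
Augment Hall→x1→x4→x6→Exit: bottleneck 6, flow now 11.
Augment Hall→x2→x3→x7→Exit: bottleneck 6, flow now 17.
No augmenting path remains; maximum flow = 17.
By max-flow min-cut, the minimum cut capacity equals the max flow.
In the residual graph, reachable from Hall: {Hall, x1, x2, x3}.
Min-cut edges: x1→x4 (6), x3→x5 (3), x3→x7 (8); capacity 6 + 3 + 8 = 17.

17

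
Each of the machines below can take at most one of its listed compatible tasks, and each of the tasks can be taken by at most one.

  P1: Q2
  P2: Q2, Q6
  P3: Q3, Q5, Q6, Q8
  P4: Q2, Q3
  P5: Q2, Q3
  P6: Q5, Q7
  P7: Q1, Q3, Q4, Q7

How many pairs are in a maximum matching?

Unit-capacity flow: source→left, listed edges, right→sink; max matching = max flow.
Augmenting path P1→Q2 (+1); matched 1.
Augmenting path P2→Q6 (+1); matched 2.
Augmenting path P3→Q3 (+1); matched 3.
Augmenting path P6→Q5 (+1); matched 4.
Augmenting path P7→Q1 (+1); matched 5.
Augmenting path P4→Q3→P3→Q8 (+1); matched 6.
No augmenting path remains; maximum matching = 6.
König certificate: {P2, P3, P6, P7, Q2, Q3} is a vertex cover of size 6 (every listed pair touches it), so no matching can be larger.

6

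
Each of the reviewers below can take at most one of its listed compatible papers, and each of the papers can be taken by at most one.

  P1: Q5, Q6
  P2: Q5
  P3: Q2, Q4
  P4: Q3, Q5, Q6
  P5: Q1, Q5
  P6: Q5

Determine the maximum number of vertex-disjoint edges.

Unit-capacity flow: source→left, listed edges, right→sink; max matching = max flow.
Augmenting path P1→Q5 (+1); matched 1.
Augmenting path P3→Q2 (+1); matched 2.
Augmenting path P4→Q3 (+1); matched 3.
Augmenting path P5→Q1 (+1); matched 4.
Augmenting path P2→Q5→P1→Q6 (+1); matched 5.
No augmenting path remains; maximum matching = 5.
König certificate: {P1, P3, P4, P5, Q5} is a vertex cover of size 5 (every listed pair touches it), so no matching can be larger.

5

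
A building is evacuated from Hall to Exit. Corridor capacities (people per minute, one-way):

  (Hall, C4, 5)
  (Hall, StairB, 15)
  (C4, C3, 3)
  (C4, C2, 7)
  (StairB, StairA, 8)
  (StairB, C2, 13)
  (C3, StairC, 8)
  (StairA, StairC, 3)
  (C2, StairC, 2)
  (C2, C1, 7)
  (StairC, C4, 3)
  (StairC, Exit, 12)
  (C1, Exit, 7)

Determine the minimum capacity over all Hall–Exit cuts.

15

Augment Hall→C4→C3→StairC→Exit: bottleneck 3, flow now 3.
Augment Hall→C4→C2→StairC→Exit: bottleneck 2, flow now 5.
Augment Hall→StairB→StairA→StairC→Exit: bottleneck 3, flow now 8.
Augment Hall→StairB→C2→C1→Exit: bottleneck 7, flow now 15.
No augmenting path remains; maximum flow = 15.
By max-flow min-cut, the minimum cut capacity equals the max flow.
In the residual graph, reachable from Hall: {Hall, C4, StairB, StairA, C2}.
Min-cut edges: C4→C3 (3), StairA→StairC (3), C2→StairC (2), C2→C1 (7); capacity 3 + 3 + 2 + 7 = 15.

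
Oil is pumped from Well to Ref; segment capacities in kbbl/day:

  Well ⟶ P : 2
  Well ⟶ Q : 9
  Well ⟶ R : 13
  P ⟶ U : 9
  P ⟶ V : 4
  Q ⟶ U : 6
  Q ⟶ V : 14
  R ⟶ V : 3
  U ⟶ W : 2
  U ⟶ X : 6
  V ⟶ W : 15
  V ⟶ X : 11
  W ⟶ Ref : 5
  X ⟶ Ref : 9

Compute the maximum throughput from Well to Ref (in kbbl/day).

Augment Well→P→U→W→Ref: bottleneck 2, flow now 2.
Augment Well→Q→U→X→Ref: bottleneck 6, flow now 8.
Augment Well→Q→V→W→Ref: bottleneck 3, flow now 11.
Augment Well→R→V→X→Ref: bottleneck 3, flow now 14.
No augmenting path remains; maximum flow = 14.
In the residual graph, reachable from Well: {Well, R}.
Min-cut edges: Well→P (2), Well→Q (9), R→V (3); capacity 2 + 9 + 3 = 14.
This cut is saturated, so no flow can exceed 14.

14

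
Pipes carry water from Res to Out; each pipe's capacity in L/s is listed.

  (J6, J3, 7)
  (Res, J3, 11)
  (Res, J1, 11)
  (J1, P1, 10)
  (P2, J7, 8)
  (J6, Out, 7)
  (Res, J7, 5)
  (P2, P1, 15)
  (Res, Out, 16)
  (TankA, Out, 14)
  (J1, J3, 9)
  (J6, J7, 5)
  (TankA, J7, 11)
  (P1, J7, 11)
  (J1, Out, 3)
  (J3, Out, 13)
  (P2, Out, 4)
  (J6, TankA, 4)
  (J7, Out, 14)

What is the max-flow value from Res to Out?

Augment Res→Out: bottleneck 16, flow now 16.
Augment Res→J1→Out: bottleneck 3, flow now 19.
Augment Res→J7→Out: bottleneck 5, flow now 24.
Augment Res→J3→Out: bottleneck 11, flow now 35.
Augment Res→J1→J3→Out: bottleneck 2, flow now 37.
Augment Res→J1→P1→J7→Out: bottleneck 6, flow now 43.
No augmenting path remains; maximum flow = 43.
In the residual graph, reachable from Res: {Res}.
Min-cut edges: Res→J1 (11), Res→J7 (5), Res→J3 (11), Res→Out (16); capacity 11 + 5 + 11 + 16 = 43.
This cut is saturated, so no flow can exceed 43.

43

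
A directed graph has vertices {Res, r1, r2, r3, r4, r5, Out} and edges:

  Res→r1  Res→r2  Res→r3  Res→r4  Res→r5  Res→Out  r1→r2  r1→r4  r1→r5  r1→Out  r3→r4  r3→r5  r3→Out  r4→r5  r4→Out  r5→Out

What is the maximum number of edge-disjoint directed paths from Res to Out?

Assign every edge capacity 1; by Menger, the answer equals the max flow.
Path Res→Out (+1); total 1.
Path Res→r1→Out (+1); total 2.
Path Res→r3→Out (+1); total 3.
Path Res→r4→Out (+1); total 4.
Path Res→r5→Out (+1); total 5.
No residual Res→Out path; max flow = 5.
Certifying cut of size 5: {Res→Out, Res→r1, Res→r3, Res→r4, Res→r5}.

5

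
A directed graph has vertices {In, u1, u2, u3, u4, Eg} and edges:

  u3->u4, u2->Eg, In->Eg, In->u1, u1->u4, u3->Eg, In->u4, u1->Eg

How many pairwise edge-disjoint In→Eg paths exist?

2

Assign every edge capacity 1; by Menger, the answer equals the max flow.
Path In→Eg (+1); total 1.
Path In→u1→Eg (+1); total 2.
No residual In→Eg path; max flow = 2.
Certifying cut of size 2: {In→Eg, In→u1}.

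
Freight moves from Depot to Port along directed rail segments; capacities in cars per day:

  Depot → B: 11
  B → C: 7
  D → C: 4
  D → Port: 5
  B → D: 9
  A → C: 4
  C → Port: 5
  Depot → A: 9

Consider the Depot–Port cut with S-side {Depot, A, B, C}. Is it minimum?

No — its capacity is 14, but the minimum cut has capacity 10.

Given cut capacity: 9 + 5 = 14.
Augment Depot→A→C→Port: bottleneck 4, flow now 4.
Augment Depot→B→C→Port: bottleneck 1, flow now 5.
Augment Depot→B→D→Port: bottleneck 5, flow now 10.
No augmenting path remains; maximum flow = 10.
In the residual graph, reachable from Depot: {Depot, A, B, C, D}.
Min-cut edges: C→Port (5), D→Port (5); capacity 5 + 5 = 10.
Cut capacity 14 exceeds the max flow 10, so it is not minimum.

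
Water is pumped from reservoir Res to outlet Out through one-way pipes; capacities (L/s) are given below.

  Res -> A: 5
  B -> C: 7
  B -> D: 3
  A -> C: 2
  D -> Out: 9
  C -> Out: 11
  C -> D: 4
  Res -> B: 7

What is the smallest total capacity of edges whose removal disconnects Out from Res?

9

Augment Res→A→C→Out: bottleneck 2, flow now 2.
Augment Res→B→C→Out: bottleneck 7, flow now 9.
No augmenting path remains; maximum flow = 9.
By max-flow min-cut, the minimum cut capacity equals the max flow.
In the residual graph, reachable from Res: {Res, A}.
Min-cut edges: Res→B (7), A→C (2); capacity 7 + 2 = 9.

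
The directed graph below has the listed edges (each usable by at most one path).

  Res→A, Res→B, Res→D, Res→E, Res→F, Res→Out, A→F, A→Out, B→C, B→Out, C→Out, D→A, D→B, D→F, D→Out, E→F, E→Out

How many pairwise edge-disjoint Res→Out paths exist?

Assign every edge capacity 1; by Menger, the answer equals the max flow.
Path Res→Out (+1); total 1.
Path Res→A→Out (+1); total 2.
Path Res→B→Out (+1); total 3.
Path Res→D→Out (+1); total 4.
Path Res→E→Out (+1); total 5.
No residual Res→Out path; max flow = 5.
Certifying cut of size 5: {Res→A, Res→B, Res→D, Res→E, Res→Out}.

5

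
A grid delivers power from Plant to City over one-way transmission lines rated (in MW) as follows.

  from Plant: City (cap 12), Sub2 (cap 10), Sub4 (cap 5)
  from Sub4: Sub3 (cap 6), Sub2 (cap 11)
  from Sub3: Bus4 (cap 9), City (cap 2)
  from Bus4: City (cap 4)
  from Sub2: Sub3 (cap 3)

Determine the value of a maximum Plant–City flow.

18

Augment Plant→City: bottleneck 12, flow now 12.
Augment Plant→Sub4→Sub3→City: bottleneck 2, flow now 14.
Augment Plant→Sub4→Sub3→Bus4→City: bottleneck 3, flow now 17.
Augment Plant→Sub2→Sub3→Bus4→City: bottleneck 1, flow now 18.
No augmenting path remains; maximum flow = 18.
In the residual graph, reachable from Plant: {Plant, Sub4, Sub3, Bus4, Sub2}.
Min-cut edges: Plant→City (12), Sub3→City (2), Bus4→City (4); capacity 12 + 2 + 4 = 18.
This cut is saturated, so no flow can exceed 18.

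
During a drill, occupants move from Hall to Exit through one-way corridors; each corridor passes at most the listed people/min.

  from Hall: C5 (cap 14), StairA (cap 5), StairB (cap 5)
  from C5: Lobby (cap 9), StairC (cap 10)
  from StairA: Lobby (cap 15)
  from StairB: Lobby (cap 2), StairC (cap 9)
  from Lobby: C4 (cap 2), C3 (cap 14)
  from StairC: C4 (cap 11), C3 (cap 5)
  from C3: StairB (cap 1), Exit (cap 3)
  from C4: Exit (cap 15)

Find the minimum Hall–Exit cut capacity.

16

Augment Hall→C5→Lobby→C3→Exit: bottleneck 3, flow now 3.
Augment Hall→C5→Lobby→C4→Exit: bottleneck 2, flow now 5.
Augment Hall→C5→StairC→C4→Exit: bottleneck 9, flow now 14.
Augment Hall→StairB→StairC→C4→Exit: bottleneck 2, flow now 16.
No augmenting path remains; maximum flow = 16.
By max-flow min-cut, the minimum cut capacity equals the max flow.
In the residual graph, reachable from Hall: {Hall, C5, StairA, StairB, Lobby, StairC, C3}.
Min-cut edges: Lobby→C4 (2), StairC→C4 (11), C3→Exit (3); capacity 2 + 11 + 3 = 16.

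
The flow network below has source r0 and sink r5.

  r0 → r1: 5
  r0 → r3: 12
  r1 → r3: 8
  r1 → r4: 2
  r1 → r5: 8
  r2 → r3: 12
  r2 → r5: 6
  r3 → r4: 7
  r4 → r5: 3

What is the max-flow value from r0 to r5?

8

Augment r0→r1→r5: bottleneck 5, flow now 5.
Augment r0→r3→r4→r5: bottleneck 3, flow now 8.
No augmenting path remains; maximum flow = 8.
In the residual graph, reachable from r0: {r0, r3, r4}.
Min-cut edges: r0→r1 (5), r4→r5 (3); capacity 5 + 3 = 8.
This cut is saturated, so no flow can exceed 8.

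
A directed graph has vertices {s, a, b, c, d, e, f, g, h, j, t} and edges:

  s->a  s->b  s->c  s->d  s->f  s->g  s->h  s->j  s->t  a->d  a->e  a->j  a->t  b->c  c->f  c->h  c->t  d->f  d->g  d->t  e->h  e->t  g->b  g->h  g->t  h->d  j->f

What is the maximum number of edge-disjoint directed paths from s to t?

5

Assign every edge capacity 1; by Menger, the answer equals the max flow.
Path s→t (+1); total 1.
Path s→a→t (+1); total 2.
Path s→c→t (+1); total 3.
Path s→d→t (+1); total 4.
Path s→g→t (+1); total 5.
No residual s→t path; max flow = 5.
Certifying cut of size 5: {c→t, d→t, g→t, s→a, s→t}.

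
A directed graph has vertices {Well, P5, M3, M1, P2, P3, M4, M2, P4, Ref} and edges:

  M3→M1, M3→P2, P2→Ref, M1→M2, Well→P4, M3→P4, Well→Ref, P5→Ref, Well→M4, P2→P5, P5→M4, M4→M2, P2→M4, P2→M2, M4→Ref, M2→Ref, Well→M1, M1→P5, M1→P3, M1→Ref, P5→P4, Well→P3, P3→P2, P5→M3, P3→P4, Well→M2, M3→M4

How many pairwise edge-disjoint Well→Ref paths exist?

5

Assign every edge capacity 1; by Menger, the answer equals the max flow.
Path Well→Ref (+1); total 1.
Path Well→M1→Ref (+1); total 2.
Path Well→M4→Ref (+1); total 3.
Path Well→M2→Ref (+1); total 4.
Path Well→P3→P2→Ref (+1); total 5.
No residual Well→Ref path; max flow = 5.
Certifying cut of size 5: {Well→M1, Well→M2, Well→M4, Well→P3, Well→Ref}.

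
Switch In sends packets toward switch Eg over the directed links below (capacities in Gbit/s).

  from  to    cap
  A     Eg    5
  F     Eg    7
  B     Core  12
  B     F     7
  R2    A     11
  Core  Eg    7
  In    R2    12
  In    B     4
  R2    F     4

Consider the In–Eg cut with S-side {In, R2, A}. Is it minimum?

Yes — it is a minimum cut (capacity 13).

Given cut capacity: 4 + 4 + 5 = 13.
Augment In→B→F→Eg: bottleneck 4, flow now 4.
Augment In→R2→A→Eg: bottleneck 5, flow now 9.
Augment In→R2→F→Eg: bottleneck 3, flow now 12.
Augment In→R2→F→B→Core→Eg: bottleneck 1, flow now 13. (uses reverse residual edge)
No augmenting path remains; maximum flow = 13.
Cut capacity 13 equals the max flow, so it is a minimum cut.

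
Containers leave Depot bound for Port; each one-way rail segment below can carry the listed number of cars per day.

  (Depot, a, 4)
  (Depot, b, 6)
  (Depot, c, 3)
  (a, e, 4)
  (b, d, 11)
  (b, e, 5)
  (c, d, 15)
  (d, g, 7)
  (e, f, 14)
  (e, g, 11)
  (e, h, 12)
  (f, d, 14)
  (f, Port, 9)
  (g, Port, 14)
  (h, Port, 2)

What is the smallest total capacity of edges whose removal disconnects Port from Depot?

13

Augment Depot→a→e→f→Port: bottleneck 4, flow now 4.
Augment Depot→b→d→g→Port: bottleneck 6, flow now 10.
Augment Depot→c→d→g→Port: bottleneck 1, flow now 11.
Augment Depot→c→d→b→e→f→Port: bottleneck 2, flow now 13. (uses reverse residual edge)
No augmenting path remains; maximum flow = 13.
By max-flow min-cut, the minimum cut capacity equals the max flow.
In the residual graph, reachable from Depot: {Depot}.
Min-cut edges: Depot→a (4), Depot→b (6), Depot→c (3); capacity 4 + 6 + 3 = 13.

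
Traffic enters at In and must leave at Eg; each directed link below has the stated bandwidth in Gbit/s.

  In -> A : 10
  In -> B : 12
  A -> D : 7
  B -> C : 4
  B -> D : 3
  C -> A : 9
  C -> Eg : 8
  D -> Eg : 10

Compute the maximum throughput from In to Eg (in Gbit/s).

14

Augment In→A→D→Eg: bottleneck 7, flow now 7.
Augment In→B→C→Eg: bottleneck 4, flow now 11.
Augment In→B→D→Eg: bottleneck 3, flow now 14.
No augmenting path remains; maximum flow = 14.
In the residual graph, reachable from In: {In, A, B}.
Min-cut edges: A→D (7), B→C (4), B→D (3); capacity 7 + 4 + 3 = 14.
This cut is saturated, so no flow can exceed 14.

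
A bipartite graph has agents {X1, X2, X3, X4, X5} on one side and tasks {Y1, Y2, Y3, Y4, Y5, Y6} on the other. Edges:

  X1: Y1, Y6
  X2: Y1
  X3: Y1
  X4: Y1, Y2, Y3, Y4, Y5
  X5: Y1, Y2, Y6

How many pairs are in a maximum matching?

4

Unit-capacity flow: source→left, listed edges, right→sink; max matching = max flow.
Augmenting path X1→Y1 (+1); matched 1.
Augmenting path X4→Y2 (+1); matched 2.
Augmenting path X5→Y6 (+1); matched 3.
Augmenting path X2→Y1→X1→Y6→X5→Y2→X4→Y3 (+1); matched 4.
No augmenting path remains; maximum matching = 4.
König certificate: {X1, X4, X5, Y1} is a vertex cover of size 4 (every listed pair touches it), so no matching can be larger.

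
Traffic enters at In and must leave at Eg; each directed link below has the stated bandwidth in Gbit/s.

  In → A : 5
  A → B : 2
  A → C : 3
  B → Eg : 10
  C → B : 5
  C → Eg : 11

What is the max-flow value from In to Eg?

Augment In→A→B→Eg: bottleneck 2, flow now 2.
Augment In→A→C→Eg: bottleneck 3, flow now 5.
No augmenting path remains; maximum flow = 5.
In the residual graph, reachable from In: {In}.
Min-cut edges: In→A (5); capacity 5 = 5.
This cut is saturated, so no flow can exceed 5.

5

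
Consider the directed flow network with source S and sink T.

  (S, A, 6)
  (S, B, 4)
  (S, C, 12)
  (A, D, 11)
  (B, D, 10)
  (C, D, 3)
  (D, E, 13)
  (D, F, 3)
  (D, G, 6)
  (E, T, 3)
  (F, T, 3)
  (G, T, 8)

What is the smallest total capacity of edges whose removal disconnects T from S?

12

Augment S→A→D→E→T: bottleneck 3, flow now 3.
Augment S→A→D→F→T: bottleneck 3, flow now 6.
Augment S→B→D→G→T: bottleneck 4, flow now 10.
Augment S→C→D→G→T: bottleneck 2, flow now 12.
No augmenting path remains; maximum flow = 12.
By max-flow min-cut, the minimum cut capacity equals the max flow.
In the residual graph, reachable from S: {S, A, B, C, D, E}.
Min-cut edges: D→F (3), D→G (6), E→T (3); capacity 3 + 6 + 3 = 12.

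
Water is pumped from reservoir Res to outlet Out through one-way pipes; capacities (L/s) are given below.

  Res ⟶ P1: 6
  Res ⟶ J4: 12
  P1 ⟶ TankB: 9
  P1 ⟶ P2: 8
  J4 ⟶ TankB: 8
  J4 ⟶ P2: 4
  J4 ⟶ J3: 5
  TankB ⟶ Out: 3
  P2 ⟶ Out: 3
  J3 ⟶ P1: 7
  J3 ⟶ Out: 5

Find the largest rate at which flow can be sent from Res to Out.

Augment Res→P1→TankB→Out: bottleneck 3, flow now 3.
Augment Res→P1→P2→Out: bottleneck 3, flow now 6.
Augment Res→J4→J3→Out: bottleneck 5, flow now 11.
No augmenting path remains; maximum flow = 11.
In the residual graph, reachable from Res: {Res, P1, J4, TankB, P2}.
Min-cut edges: J4→J3 (5), TankB→Out (3), P2→Out (3); capacity 5 + 3 + 3 = 11.
This cut is saturated, so no flow can exceed 11.

11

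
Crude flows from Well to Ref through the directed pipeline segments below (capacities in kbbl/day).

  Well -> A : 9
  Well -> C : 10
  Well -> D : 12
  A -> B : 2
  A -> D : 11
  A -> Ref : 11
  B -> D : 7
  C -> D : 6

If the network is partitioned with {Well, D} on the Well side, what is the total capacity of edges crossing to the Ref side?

19

Edges leaving {Well, D}: Well→A (9), Well→C (10).
Cut capacity = 9 + 10 = 19.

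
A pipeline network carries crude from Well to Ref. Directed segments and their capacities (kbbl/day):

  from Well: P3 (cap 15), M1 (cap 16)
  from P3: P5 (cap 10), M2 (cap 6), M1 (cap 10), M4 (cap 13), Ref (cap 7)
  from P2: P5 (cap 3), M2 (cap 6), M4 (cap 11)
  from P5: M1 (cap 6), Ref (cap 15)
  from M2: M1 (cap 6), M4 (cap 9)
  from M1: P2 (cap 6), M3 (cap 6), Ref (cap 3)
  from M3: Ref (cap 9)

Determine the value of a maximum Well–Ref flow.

Augment Well→P3→Ref: bottleneck 7, flow now 7.
Augment Well→M1→Ref: bottleneck 3, flow now 10.
Augment Well→P3→P5→Ref: bottleneck 8, flow now 18.
Augment Well→M1→M3→Ref: bottleneck 6, flow now 24.
Augment Well→M1→P2→P5→Ref: bottleneck 3, flow now 27.
No augmenting path remains; maximum flow = 27.
In the residual graph, reachable from Well: {Well, P2, M2, M1, M4}.
Min-cut edges: Well→P3 (15), P2→P5 (3), M1→M3 (6), M1→Ref (3); capacity 15 + 3 + 6 + 3 = 27.
This cut is saturated, so no flow can exceed 27.

27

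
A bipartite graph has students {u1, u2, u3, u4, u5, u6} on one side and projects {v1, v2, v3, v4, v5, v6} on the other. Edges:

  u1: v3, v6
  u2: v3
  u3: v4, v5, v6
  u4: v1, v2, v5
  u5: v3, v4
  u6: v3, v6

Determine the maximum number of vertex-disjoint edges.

Unit-capacity flow: source→left, listed edges, right→sink; max matching = max flow.
Augmenting path u1→v3 (+1); matched 1.
Augmenting path u3→v4 (+1); matched 2.
Augmenting path u4→v1 (+1); matched 3.
Augmenting path u6→v6 (+1); matched 4.
Augmenting path u5→v4→u3→v5 (+1); matched 5.
No augmenting path remains; maximum matching = 5.
König certificate: {u3, u4, u5, v3, v6} is a vertex cover of size 5 (every listed pair touches it), so no matching can be larger.

5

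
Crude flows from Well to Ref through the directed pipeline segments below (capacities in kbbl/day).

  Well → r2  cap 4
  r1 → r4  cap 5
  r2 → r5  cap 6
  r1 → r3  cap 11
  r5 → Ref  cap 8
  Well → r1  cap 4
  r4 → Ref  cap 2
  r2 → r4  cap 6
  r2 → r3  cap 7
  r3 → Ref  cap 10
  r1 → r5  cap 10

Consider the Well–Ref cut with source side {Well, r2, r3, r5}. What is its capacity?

28

Edges leaving {Well, r2, r3, r5}: Well→r1 (4), r2→r4 (6), r3→Ref (10), r5→Ref (8).
Cut capacity = 4 + 6 + 10 + 8 = 28.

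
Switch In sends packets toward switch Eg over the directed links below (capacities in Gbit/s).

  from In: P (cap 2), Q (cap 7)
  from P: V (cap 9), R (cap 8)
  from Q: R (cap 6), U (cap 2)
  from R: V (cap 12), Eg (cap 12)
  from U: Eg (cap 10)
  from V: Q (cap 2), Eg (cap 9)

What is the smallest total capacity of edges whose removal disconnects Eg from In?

9

Augment In→P→R→Eg: bottleneck 2, flow now 2.
Augment In→Q→R→Eg: bottleneck 6, flow now 8.
Augment In→Q→U→Eg: bottleneck 1, flow now 9.
No augmenting path remains; maximum flow = 9.
By max-flow min-cut, the minimum cut capacity equals the max flow.
In the residual graph, reachable from In: {In}.
Min-cut edges: In→P (2), In→Q (7); capacity 2 + 7 = 9.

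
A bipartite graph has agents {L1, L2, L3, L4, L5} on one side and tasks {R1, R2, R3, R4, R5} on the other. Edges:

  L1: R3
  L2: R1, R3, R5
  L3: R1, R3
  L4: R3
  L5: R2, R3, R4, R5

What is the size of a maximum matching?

Unit-capacity flow: source→left, listed edges, right→sink; max matching = max flow.
Augmenting path L1→R3 (+1); matched 1.
Augmenting path L2→R1 (+1); matched 2.
Augmenting path L5→R2 (+1); matched 3.
Augmenting path L3→R1→L2→R5 (+1); matched 4.
No augmenting path remains; maximum matching = 4.
König certificate: {L2, L3, L5, R3} is a vertex cover of size 4 (every listed pair touches it), so no matching can be larger.

4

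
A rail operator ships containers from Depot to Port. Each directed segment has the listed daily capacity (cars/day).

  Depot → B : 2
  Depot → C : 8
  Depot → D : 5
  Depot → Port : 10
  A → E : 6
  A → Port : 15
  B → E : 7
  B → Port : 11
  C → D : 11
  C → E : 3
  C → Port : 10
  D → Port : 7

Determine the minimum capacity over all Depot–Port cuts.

Augment Depot→Port: bottleneck 10, flow now 10.
Augment Depot→B→Port: bottleneck 2, flow now 12.
Augment Depot→C→Port: bottleneck 8, flow now 20.
Augment Depot→D→Port: bottleneck 5, flow now 25.
No augmenting path remains; maximum flow = 25.
By max-flow min-cut, the minimum cut capacity equals the max flow.
In the residual graph, reachable from Depot: {Depot}.
Min-cut edges: Depot→B (2), Depot→C (8), Depot→D (5), Depot→Port (10); capacity 2 + 8 + 5 + 10 = 25.

25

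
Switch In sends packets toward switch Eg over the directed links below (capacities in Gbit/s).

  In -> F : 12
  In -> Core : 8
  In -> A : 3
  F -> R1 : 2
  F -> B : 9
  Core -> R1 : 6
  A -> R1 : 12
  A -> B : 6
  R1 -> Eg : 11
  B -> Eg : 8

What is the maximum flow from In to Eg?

19

Augment In→F→R1→Eg: bottleneck 2, flow now 2.
Augment In→F→B→Eg: bottleneck 8, flow now 10.
Augment In→Core→R1→Eg: bottleneck 6, flow now 16.
Augment In→A→R1→Eg: bottleneck 3, flow now 19.
No augmenting path remains; maximum flow = 19.
In the residual graph, reachable from In: {In, F, Core, B}.
Min-cut edges: In→A (3), F→R1 (2), Core→R1 (6), B→Eg (8); capacity 3 + 2 + 6 + 8 = 19.
This cut is saturated, so no flow can exceed 19.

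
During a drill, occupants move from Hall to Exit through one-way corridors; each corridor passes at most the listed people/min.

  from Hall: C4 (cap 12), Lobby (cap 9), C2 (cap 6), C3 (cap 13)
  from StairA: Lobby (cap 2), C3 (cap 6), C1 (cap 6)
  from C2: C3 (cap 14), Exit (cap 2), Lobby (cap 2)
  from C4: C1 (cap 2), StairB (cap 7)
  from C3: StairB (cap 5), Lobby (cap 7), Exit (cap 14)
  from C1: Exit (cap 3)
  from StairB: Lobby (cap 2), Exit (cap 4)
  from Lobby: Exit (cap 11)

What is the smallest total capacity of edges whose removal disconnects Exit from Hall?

33

Augment Hall→C2→Exit: bottleneck 2, flow now 2.
Augment Hall→C3→Exit: bottleneck 13, flow now 15.
Augment Hall→Lobby→Exit: bottleneck 9, flow now 24.
Augment Hall→C2→C3→Exit: bottleneck 1, flow now 25.
Augment Hall→C2→Lobby→Exit: bottleneck 2, flow now 27.
Augment Hall→C4→C1→Exit: bottleneck 2, flow now 29.
Augment Hall→C4→StairB→Exit: bottleneck 4, flow now 33.
No augmenting path remains; maximum flow = 33.
By max-flow min-cut, the minimum cut capacity equals the max flow.
In the residual graph, reachable from Hall: {Hall, C2, C4, C3, StairB, Lobby}.
Min-cut edges: C2→Exit (2), C4→C1 (2), C3→Exit (14), StairB→Exit (4), Lobby→Exit (11); capacity 2 + 2 + 14 + 4 + 11 = 33.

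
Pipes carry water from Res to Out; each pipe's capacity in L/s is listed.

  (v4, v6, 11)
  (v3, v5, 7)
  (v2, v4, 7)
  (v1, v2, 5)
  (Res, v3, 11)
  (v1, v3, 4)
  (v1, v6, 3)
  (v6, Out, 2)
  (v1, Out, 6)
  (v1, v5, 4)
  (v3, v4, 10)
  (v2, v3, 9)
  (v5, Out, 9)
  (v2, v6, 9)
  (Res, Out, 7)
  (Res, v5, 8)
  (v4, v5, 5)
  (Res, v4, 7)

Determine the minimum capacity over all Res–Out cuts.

18

Augment Res→Out: bottleneck 7, flow now 7.
Augment Res→v5→Out: bottleneck 8, flow now 15.
Augment Res→v3→v5→Out: bottleneck 1, flow now 16.
Augment Res→v4→v6→Out: bottleneck 2, flow now 18.
No augmenting path remains; maximum flow = 18.
By max-flow min-cut, the minimum cut capacity equals the max flow.
In the residual graph, reachable from Res: {Res, v3, v4, v5, v6}.
Min-cut edges: Res→Out (7), v5→Out (9), v6→Out (2); capacity 7 + 9 + 2 = 18.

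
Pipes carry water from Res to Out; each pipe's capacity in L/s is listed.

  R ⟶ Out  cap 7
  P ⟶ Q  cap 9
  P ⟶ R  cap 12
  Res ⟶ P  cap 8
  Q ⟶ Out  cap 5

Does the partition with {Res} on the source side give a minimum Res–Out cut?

Given cut capacity: 8 = 8.
Augment Res→P→Q→Out: bottleneck 5, flow now 5.
Augment Res→P→R→Out: bottleneck 3, flow now 8.
No augmenting path remains; maximum flow = 8.
Cut capacity 8 equals the max flow, so it is a minimum cut.

Yes — it is a minimum cut (capacity 8).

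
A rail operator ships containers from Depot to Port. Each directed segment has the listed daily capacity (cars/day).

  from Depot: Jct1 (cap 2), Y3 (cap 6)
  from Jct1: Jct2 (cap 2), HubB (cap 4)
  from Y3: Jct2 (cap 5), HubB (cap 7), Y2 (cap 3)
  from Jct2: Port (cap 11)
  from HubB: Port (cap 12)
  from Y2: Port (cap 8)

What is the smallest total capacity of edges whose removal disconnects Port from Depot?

Augment Depot→Jct1→Jct2→Port: bottleneck 2, flow now 2.
Augment Depot→Y3→Jct2→Port: bottleneck 5, flow now 7.
Augment Depot→Y3→HubB→Port: bottleneck 1, flow now 8.
No augmenting path remains; maximum flow = 8.
By max-flow min-cut, the minimum cut capacity equals the max flow.
In the residual graph, reachable from Depot: {Depot}.
Min-cut edges: Depot→Jct1 (2), Depot→Y3 (6); capacity 2 + 6 = 8.

8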